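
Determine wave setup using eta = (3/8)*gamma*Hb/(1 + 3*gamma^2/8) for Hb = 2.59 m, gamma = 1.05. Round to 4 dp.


eta = (3/8) * gamma * Hb / (1 + 3*gamma^2/8)
Numerator = (3/8) * 1.05 * 2.59 = 1.019813
Denominator = 1 + 3*1.05^2/8 = 1 + 0.413438 = 1.413438
eta = 1.019813 / 1.413438
eta = 0.7215 m

0.7215


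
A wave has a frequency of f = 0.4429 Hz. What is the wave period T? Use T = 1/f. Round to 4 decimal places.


T = 1 / f
T = 1 / 0.4429
T = 2.2578 s

2.2578


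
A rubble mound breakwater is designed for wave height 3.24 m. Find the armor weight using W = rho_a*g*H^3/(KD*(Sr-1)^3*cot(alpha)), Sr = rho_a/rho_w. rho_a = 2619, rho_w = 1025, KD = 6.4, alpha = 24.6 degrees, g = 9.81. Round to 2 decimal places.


Sr = rho_a / rho_w = 2619 / 1025 = 2.555122
(Sr - 1) = 1.555122
(Sr - 1)^3 = 3.760914
cot(24.6) = 1 / tan(24.6) = 1 / 0.457836 = 2.184189
Numerator = 2619 * 9.81 * 3.24^3 = 873855.3238
Denominator = 6.4 * 3.760914 * 2.184189 = 52.573105
W = 873855.3238 / 52.573105
W = 16621.72 N

16621.72


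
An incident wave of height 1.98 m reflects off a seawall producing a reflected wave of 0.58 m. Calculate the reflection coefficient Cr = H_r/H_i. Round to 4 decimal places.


Cr = H_r / H_i
Cr = 0.58 / 1.98
Cr = 0.2929

0.2929


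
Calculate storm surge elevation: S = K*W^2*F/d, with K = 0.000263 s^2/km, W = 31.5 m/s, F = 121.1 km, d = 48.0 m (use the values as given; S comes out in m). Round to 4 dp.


S = K * W^2 * F / d
W^2 = 31.5^2 = 992.25
S = 0.000263 * 992.25 * 121.1 / 48.0
Numerator = 0.000263 * 992.25 * 121.1 = 31.602468
S = 31.602468 / 48.0 = 0.6584 m

0.6584


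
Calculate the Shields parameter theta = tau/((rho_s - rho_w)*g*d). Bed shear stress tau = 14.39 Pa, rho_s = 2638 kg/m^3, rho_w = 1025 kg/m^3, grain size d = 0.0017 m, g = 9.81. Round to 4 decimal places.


theta = tau / ((rho_s - rho_w) * g * d)
rho_s - rho_w = 2638 - 1025 = 1613
Denominator = 1613 * 9.81 * 0.0017 = 26.900001
theta = 14.39 / 26.900001
theta = 0.5349

0.5349


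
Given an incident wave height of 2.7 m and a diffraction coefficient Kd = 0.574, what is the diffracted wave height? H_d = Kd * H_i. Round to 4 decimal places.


H_d = Kd * H_i
H_d = 0.574 * 2.7
H_d = 1.5498 m

1.5498


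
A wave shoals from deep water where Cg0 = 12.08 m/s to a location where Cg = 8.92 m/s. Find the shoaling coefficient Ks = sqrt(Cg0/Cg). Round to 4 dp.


Ks = sqrt(Cg0 / Cg)
Ks = sqrt(12.08 / 8.92)
Ks = sqrt(1.3543)
Ks = 1.1637

1.1637


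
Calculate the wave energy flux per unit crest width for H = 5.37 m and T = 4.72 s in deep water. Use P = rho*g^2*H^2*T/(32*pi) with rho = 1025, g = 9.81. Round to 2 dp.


P = rho * g^2 * H^2 * T / (32 * pi)
P = 1025 * 9.81^2 * 5.37^2 * 4.72 / (32 * pi)
P = 1025 * 96.2361 * 28.8369 * 4.72 / 100.53096
P = 133552.68 W/m

133552.68


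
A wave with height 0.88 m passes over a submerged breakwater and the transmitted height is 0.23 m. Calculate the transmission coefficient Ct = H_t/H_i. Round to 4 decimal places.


Ct = H_t / H_i
Ct = 0.23 / 0.88
Ct = 0.2614

0.2614


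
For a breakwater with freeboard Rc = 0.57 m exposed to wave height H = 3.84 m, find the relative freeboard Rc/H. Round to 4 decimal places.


Relative freeboard = Rc / H
= 0.57 / 3.84
= 0.1484

0.1484


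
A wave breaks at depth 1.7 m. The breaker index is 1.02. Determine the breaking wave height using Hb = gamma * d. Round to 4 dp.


Hb = gamma * d
Hb = 1.02 * 1.7
Hb = 1.7340 m

1.7340


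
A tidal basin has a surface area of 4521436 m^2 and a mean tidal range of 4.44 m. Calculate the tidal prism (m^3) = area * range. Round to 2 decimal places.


Tidal prism = Area * Tidal range
P = 4521436 * 4.44
P = 20075175.84 m^3

20075175.84


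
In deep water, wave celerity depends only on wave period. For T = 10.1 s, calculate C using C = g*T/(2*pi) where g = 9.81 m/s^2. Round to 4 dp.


We use the deep-water celerity formula:
C = g * T / (2 * pi)
C = 9.81 * 10.1 / (2 * 3.14159...)
C = 99.081000 / 6.283185
C = 15.7692 m/s

15.7692


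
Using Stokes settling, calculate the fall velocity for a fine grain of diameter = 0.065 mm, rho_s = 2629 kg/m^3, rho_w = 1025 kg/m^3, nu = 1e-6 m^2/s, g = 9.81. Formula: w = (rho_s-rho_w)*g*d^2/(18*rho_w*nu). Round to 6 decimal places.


w = (rho_s - rho_w) * g * d^2 / (18 * rho_w * nu)
d = 0.065 mm = 0.000065 m
rho_s - rho_w = 2629 - 1025 = 1604
Numerator = 1604 * 9.81 * (0.000065)^2 = 0.000066481389
Denominator = 18 * 1025 * 1e-6 = 0.018450
w = 0.003603 m/s

0.003603


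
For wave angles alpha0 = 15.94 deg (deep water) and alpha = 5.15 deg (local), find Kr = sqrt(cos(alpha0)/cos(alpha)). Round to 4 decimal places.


Kr = sqrt(cos(alpha0) / cos(alpha))
cos(15.94) = 0.961550
cos(5.15) = 0.995963
Kr = sqrt(0.961550 / 0.995963)
Kr = sqrt(0.965447)
Kr = 0.9826

0.9826


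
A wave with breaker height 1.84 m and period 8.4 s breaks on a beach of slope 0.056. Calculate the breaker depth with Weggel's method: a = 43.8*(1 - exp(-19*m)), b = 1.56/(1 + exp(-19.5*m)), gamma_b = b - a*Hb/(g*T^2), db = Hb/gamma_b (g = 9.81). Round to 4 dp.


a = 43.8 * (1 - exp(-19 * m))
exp(-19 * 0.056) = exp(-1.0640) = 0.345073
a = 43.8 * (1 - 0.345073) = 28.685813
b = 1.56 / (1 + exp(-19.5 * m))
exp(-19.5 * 0.056) = exp(-1.0920) = 0.335545
b = 1.56 / (1 + 0.335545) = 1.168063
Hb / (g * T^2) = 1.84 / (9.81 * 8.4^2) = 1.84 / 692.1936 = 0.00265822
gamma_b = b - a * Hb/(g*T^2) = 1.168063 - 28.685813 * 0.00265822 = 1.091810
db = Hb / gamma_b = 1.84 / 1.091810
db = 1.6853 m

1.6853


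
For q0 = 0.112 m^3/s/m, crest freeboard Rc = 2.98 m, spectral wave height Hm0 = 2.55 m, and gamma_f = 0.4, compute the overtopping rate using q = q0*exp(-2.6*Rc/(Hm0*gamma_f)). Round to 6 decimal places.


q = q0 * exp(-2.6 * Rc / (Hm0 * gamma_f))
Exponent = -2.6 * 2.98 / (2.55 * 0.4)
= -2.6 * 2.98 / 1.0200
= -7.596078
exp(-7.596078) = 0.000502
q = 0.112 * 0.000502
q = 0.000056 m^3/s/m

0.000056


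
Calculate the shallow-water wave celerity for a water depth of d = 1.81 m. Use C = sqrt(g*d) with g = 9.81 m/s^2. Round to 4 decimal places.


Using the shallow-water approximation:
C = sqrt(g * d) = sqrt(9.81 * 1.81)
C = sqrt(17.7561)
C = 4.2138 m/s

4.2138


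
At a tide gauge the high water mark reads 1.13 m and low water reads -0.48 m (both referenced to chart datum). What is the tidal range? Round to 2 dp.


Tidal range = High water - Low water
Tidal range = 1.13 - (-0.48)
Tidal range = 1.61 m

1.61


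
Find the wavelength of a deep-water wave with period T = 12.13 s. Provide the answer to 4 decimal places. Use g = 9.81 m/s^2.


L0 = g * T^2 / (2 * pi)
L0 = 9.81 * 12.13^2 / (2 * pi)
L0 = 9.81 * 147.1369 / 6.28319
L0 = 1443.4130 / 6.28319
L0 = 229.7263 m

229.7263


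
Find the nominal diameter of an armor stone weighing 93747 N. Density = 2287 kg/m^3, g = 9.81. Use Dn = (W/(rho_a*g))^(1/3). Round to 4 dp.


V = W / (rho_a * g)
V = 93747 / (2287 * 9.81)
V = 93747 / 22435.47
V = 4.178517 m^3
Dn = V^(1/3) = 4.178517^(1/3)
Dn = 1.6107 m

1.6107


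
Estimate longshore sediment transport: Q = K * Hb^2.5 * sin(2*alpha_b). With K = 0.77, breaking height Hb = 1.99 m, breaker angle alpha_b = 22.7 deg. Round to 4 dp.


Q = K * Hb^2.5 * sin(2 * alpha_b)
Hb^2.5 = 1.99^2.5 = 5.586409
sin(2 * 22.7) = sin(45.4) = 0.712026
Q = 0.77 * 5.586409 * 0.712026
Q = 3.0628 m^3/s

3.0628


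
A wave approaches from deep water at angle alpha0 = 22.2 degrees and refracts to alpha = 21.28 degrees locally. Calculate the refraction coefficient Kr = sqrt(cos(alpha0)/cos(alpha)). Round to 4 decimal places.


Kr = sqrt(cos(alpha0) / cos(alpha))
cos(22.2) = 0.925871
cos(21.28) = 0.931818
Kr = sqrt(0.925871 / 0.931818)
Kr = sqrt(0.993617)
Kr = 0.9968

0.9968


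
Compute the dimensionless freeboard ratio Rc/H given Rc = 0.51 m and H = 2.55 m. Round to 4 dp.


Relative freeboard = Rc / H
= 0.51 / 2.55
= 0.2000

0.2000


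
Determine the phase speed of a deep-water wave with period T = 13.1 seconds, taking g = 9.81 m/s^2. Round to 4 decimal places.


We use the deep-water celerity formula:
C = g * T / (2 * pi)
C = 9.81 * 13.1 / (2 * 3.14159...)
C = 128.511000 / 6.283185
C = 20.4532 m/s

20.4532


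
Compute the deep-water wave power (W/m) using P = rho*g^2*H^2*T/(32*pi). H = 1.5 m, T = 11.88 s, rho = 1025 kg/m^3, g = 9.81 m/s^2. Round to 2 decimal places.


P = rho * g^2 * H^2 * T / (32 * pi)
P = 1025 * 9.81^2 * 1.5^2 * 11.88 / (32 * pi)
P = 1025 * 96.2361 * 2.2500 * 11.88 / 100.53096
P = 26227.75 W/m

26227.75


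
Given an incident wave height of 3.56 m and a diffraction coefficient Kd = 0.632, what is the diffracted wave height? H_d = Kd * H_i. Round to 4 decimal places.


H_d = Kd * H_i
H_d = 0.632 * 3.56
H_d = 2.2499 m

2.2499


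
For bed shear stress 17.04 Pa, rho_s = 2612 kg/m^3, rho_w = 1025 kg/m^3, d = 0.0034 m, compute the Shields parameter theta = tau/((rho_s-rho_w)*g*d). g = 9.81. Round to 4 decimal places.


theta = tau / ((rho_s - rho_w) * g * d)
rho_s - rho_w = 2612 - 1025 = 1587
Denominator = 1587 * 9.81 * 0.0034 = 52.932798
theta = 17.04 / 52.932798
theta = 0.3219

0.3219


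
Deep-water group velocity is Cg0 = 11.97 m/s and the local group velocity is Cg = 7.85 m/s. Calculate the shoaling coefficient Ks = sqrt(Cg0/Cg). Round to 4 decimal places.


Ks = sqrt(Cg0 / Cg)
Ks = sqrt(11.97 / 7.85)
Ks = sqrt(1.5248)
Ks = 1.2348

1.2348


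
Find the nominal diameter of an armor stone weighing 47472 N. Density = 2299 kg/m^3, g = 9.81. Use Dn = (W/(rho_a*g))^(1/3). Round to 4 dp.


V = W / (rho_a * g)
V = 47472 / (2299 * 9.81)
V = 47472 / 22553.19
V = 2.104891 m^3
Dn = V^(1/3) = 2.104891^(1/3)
Dn = 1.2816 m

1.2816


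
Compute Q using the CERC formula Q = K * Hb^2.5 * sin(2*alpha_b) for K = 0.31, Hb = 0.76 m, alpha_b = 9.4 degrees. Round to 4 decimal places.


Q = K * Hb^2.5 * sin(2 * alpha_b)
Hb^2.5 = 0.76^2.5 = 0.503540
sin(2 * 9.4) = sin(18.8) = 0.322266
Q = 0.31 * 0.503540 * 0.322266
Q = 0.0503 m^3/s

0.0503


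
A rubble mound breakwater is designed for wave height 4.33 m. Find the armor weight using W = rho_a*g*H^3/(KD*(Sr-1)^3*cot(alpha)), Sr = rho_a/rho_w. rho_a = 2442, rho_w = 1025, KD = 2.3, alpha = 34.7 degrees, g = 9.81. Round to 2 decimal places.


Sr = rho_a / rho_w = 2442 / 1025 = 2.382439
(Sr - 1) = 1.382439
(Sr - 1)^3 = 2.642031
cot(34.7) = 1 / tan(34.7) = 1 / 0.692433 = 1.444183
Numerator = 2442 * 9.81 * 4.33^3 = 1944815.2712
Denominator = 2.3 * 2.642031 * 1.444183 = 8.775829
W = 1944815.2712 / 8.775829
W = 221610.44 N

221610.44


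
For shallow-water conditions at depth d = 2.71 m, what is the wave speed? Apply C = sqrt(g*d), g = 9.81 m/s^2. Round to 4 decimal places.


Using the shallow-water approximation:
C = sqrt(g * d) = sqrt(9.81 * 2.71)
C = sqrt(26.5851)
C = 5.1561 m/s

5.1561


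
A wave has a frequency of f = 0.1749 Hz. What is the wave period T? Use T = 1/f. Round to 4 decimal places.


T = 1 / f
T = 1 / 0.1749
T = 5.7176 s

5.7176


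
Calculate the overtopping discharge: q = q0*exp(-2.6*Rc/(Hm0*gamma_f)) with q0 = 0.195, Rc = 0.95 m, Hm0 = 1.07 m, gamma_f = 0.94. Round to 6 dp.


q = q0 * exp(-2.6 * Rc / (Hm0 * gamma_f))
Exponent = -2.6 * 0.95 / (1.07 * 0.94)
= -2.6 * 0.95 / 1.0058
= -2.455757
exp(-2.455757) = 0.085798
q = 0.195 * 0.085798
q = 0.016731 m^3/s/m

0.016731


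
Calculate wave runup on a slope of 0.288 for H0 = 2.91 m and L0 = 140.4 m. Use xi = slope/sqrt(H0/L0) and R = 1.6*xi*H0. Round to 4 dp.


xi = slope / sqrt(H0/L0)
H0/L0 = 2.91/140.4 = 0.020726
sqrt(0.020726) = 0.143967
xi = 0.288 / 0.143967 = 2.000459
R = 1.6 * xi * H0 = 1.6 * 2.000459 * 2.91
R = 9.3141 m

9.3141


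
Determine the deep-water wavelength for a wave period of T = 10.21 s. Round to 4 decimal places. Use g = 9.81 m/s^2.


L0 = g * T^2 / (2 * pi)
L0 = 9.81 * 10.21^2 / (2 * pi)
L0 = 9.81 * 104.2441 / 6.28319
L0 = 1022.6346 / 6.28319
L0 = 162.7574 m

162.7574


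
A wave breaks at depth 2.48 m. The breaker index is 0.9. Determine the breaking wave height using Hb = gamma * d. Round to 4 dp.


Hb = gamma * d
Hb = 0.9 * 2.48
Hb = 2.2320 m

2.2320


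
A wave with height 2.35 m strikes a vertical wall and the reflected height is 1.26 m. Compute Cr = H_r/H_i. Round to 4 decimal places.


Cr = H_r / H_i
Cr = 1.26 / 2.35
Cr = 0.5362

0.5362


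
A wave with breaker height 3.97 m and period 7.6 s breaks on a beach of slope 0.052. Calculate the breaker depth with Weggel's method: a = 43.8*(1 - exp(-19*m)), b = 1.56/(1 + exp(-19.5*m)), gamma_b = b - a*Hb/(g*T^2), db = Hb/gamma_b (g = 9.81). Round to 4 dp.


a = 43.8 * (1 - exp(-19 * m))
exp(-19 * 0.052) = exp(-0.9880) = 0.372321
a = 43.8 * (1 - 0.372321) = 27.492358
b = 1.56 / (1 + exp(-19.5 * m))
exp(-19.5 * 0.052) = exp(-1.0140) = 0.362765
b = 1.56 / (1 + 0.362765) = 1.144731
Hb / (g * T^2) = 3.97 / (9.81 * 7.6^2) = 3.97 / 566.6256 = 0.00700639
gamma_b = b - a * Hb/(g*T^2) = 1.144731 - 27.492358 * 0.00700639 = 0.952109
db = Hb / gamma_b = 3.97 / 0.952109
db = 4.1697 m

4.1697


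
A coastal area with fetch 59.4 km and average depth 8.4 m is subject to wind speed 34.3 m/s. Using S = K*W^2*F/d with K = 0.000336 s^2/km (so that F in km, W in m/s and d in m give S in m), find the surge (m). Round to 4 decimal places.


S = K * W^2 * F / d
W^2 = 34.3^2 = 1176.49
S = 0.000336 * 1176.49 * 59.4 / 8.4
Numerator = 0.000336 * 1176.49 * 59.4 = 23.480858
S = 23.480858 / 8.4 = 2.7953 m

2.7953


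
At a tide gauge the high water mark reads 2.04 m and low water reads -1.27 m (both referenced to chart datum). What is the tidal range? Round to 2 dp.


Tidal range = High water - Low water
Tidal range = 2.04 - (-1.27)
Tidal range = 3.31 m

3.31


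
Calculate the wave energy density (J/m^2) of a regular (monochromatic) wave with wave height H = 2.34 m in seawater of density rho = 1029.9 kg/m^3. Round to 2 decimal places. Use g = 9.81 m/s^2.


E = (1/8) * rho * g * H^2
E = (1/8) * 1029.9 * 9.81 * 2.34^2
E = 0.125 * 1029.9 * 9.81 * 5.4756
E = 6915.22 J/m^2

6915.22


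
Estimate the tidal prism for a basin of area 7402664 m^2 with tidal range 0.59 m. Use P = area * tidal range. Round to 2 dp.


Tidal prism = Area * Tidal range
P = 7402664 * 0.59
P = 4367571.76 m^3

4367571.76


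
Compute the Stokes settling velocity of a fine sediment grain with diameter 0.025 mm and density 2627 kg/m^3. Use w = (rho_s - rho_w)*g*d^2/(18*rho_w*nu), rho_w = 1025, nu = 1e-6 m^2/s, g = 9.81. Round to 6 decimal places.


w = (rho_s - rho_w) * g * d^2 / (18 * rho_w * nu)
d = 0.025 mm = 0.000025 m
rho_s - rho_w = 2627 - 1025 = 1602
Numerator = 1602 * 9.81 * (0.000025)^2 = 0.000009822262
Denominator = 18 * 1025 * 1e-6 = 0.018450
w = 0.000532 m/s

0.000532


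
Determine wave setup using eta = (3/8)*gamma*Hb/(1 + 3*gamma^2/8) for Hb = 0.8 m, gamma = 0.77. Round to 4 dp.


eta = (3/8) * gamma * Hb / (1 + 3*gamma^2/8)
Numerator = (3/8) * 0.77 * 0.8 = 0.231000
Denominator = 1 + 3*0.77^2/8 = 1 + 0.222338 = 1.222338
eta = 0.231000 / 1.222338
eta = 0.1890 m

0.1890


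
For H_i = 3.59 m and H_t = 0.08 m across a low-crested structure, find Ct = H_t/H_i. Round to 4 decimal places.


Ct = H_t / H_i
Ct = 0.08 / 3.59
Ct = 0.0223

0.0223


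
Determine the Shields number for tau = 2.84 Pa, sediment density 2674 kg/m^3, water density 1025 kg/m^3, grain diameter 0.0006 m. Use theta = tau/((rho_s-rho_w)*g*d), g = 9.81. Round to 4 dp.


theta = tau / ((rho_s - rho_w) * g * d)
rho_s - rho_w = 2674 - 1025 = 1649
Denominator = 1649 * 9.81 * 0.0006 = 9.706014
theta = 2.84 / 9.706014
theta = 0.2926

0.2926


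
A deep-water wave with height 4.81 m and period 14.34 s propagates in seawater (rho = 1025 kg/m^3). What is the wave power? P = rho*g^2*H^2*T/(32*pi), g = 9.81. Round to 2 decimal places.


P = rho * g^2 * H^2 * T / (32 * pi)
P = 1025 * 9.81^2 * 4.81^2 * 14.34 / (32 * pi)
P = 1025 * 96.2361 * 23.1361 * 14.34 / 100.53096
P = 325537.73 W/m

325537.73


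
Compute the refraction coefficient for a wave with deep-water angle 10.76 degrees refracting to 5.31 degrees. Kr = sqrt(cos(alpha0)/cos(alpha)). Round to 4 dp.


Kr = sqrt(cos(alpha0) / cos(alpha))
cos(10.76) = 0.982418
cos(5.31) = 0.995709
Kr = sqrt(0.982418 / 0.995709)
Kr = sqrt(0.986652)
Kr = 0.9933

0.9933


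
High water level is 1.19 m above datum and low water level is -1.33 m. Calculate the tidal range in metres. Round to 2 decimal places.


Tidal range = High water - Low water
Tidal range = 1.19 - (-1.33)
Tidal range = 2.52 m

2.52


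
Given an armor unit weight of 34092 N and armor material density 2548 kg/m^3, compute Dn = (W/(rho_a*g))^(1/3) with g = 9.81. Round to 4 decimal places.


V = W / (rho_a * g)
V = 34092 / (2548 * 9.81)
V = 34092 / 24995.88
V = 1.363905 m^3
Dn = V^(1/3) = 1.363905^(1/3)
Dn = 1.1090 m

1.1090


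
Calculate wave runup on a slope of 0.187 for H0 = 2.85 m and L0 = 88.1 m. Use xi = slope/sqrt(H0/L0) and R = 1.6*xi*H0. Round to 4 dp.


xi = slope / sqrt(H0/L0)
H0/L0 = 2.85/88.1 = 0.032350
sqrt(0.032350) = 0.179860
xi = 0.187 / 0.179860 = 1.039698
R = 1.6 * xi * H0 = 1.6 * 1.039698 * 2.85
R = 4.7410 m

4.7410


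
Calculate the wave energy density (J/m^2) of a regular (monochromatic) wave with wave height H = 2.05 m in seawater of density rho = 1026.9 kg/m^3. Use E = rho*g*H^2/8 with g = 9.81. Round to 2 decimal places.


E = (1/8) * rho * g * H^2
E = (1/8) * 1026.9 * 9.81 * 2.05^2
E = 0.125 * 1026.9 * 9.81 * 4.2025
E = 5291.94 J/m^2

5291.94


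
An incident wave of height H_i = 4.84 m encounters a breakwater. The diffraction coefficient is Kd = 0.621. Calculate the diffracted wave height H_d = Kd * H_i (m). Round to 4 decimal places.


H_d = Kd * H_i
H_d = 0.621 * 4.84
H_d = 3.0056 m

3.0056


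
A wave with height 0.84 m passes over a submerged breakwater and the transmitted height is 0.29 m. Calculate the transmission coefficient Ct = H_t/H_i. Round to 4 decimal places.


Ct = H_t / H_i
Ct = 0.29 / 0.84
Ct = 0.3452

0.3452


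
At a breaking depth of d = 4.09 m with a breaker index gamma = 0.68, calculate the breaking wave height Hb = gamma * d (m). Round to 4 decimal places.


Hb = gamma * d
Hb = 0.68 * 4.09
Hb = 2.7812 m

2.7812


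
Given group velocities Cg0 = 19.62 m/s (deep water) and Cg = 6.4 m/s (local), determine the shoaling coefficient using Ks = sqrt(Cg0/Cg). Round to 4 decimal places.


Ks = sqrt(Cg0 / Cg)
Ks = sqrt(19.62 / 6.4)
Ks = sqrt(3.0656)
Ks = 1.7509

1.7509


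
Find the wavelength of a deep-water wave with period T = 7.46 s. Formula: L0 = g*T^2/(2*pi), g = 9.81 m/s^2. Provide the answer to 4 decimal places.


L0 = g * T^2 / (2 * pi)
L0 = 9.81 * 7.46^2 / (2 * pi)
L0 = 9.81 * 55.6516 / 6.28319
L0 = 545.9422 / 6.28319
L0 = 86.8894 m

86.8894


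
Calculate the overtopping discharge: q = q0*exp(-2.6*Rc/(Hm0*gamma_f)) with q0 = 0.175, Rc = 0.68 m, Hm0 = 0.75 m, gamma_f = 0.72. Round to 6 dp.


q = q0 * exp(-2.6 * Rc / (Hm0 * gamma_f))
Exponent = -2.6 * 0.68 / (0.75 * 0.72)
= -2.6 * 0.68 / 0.5400
= -3.274074
exp(-3.274074) = 0.037852
q = 0.175 * 0.037852
q = 0.006624 m^3/s/m

0.006624


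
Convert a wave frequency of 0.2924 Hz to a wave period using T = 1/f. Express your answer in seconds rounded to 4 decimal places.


T = 1 / f
T = 1 / 0.2924
T = 3.4200 s

3.4200


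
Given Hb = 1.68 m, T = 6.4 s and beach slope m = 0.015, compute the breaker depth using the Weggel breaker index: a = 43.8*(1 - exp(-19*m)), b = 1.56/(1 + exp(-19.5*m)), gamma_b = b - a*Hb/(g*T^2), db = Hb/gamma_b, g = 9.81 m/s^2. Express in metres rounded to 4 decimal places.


a = 43.8 * (1 - exp(-19 * m))
exp(-19 * 0.015) = exp(-0.2850) = 0.752014
a = 43.8 * (1 - 0.752014) = 10.861776
b = 1.56 / (1 + exp(-19.5 * m))
exp(-19.5 * 0.015) = exp(-0.2925) = 0.746395
b = 1.56 / (1 + 0.746395) = 0.893269
Hb / (g * T^2) = 1.68 / (9.81 * 6.4^2) = 1.68 / 401.8176 = 0.00418100
gamma_b = b - a * Hb/(g*T^2) = 0.893269 - 10.861776 * 0.00418100 = 0.847855
db = Hb / gamma_b = 1.68 / 0.847855
db = 1.9815 m

1.9815


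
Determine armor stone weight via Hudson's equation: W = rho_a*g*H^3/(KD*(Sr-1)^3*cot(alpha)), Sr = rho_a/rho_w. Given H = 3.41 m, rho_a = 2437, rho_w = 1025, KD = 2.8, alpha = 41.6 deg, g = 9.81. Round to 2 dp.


Sr = rho_a / rho_w = 2437 / 1025 = 2.377561
(Sr - 1) = 1.377561
(Sr - 1)^3 = 2.614162
cot(41.6) = 1 / tan(41.6) = 1 / 0.887842 = 1.126327
Numerator = 2437 * 9.81 * 3.41^3 = 947954.8951
Denominator = 2.8 * 2.614162 * 1.126327 = 8.244324
W = 947954.8951 / 8.244324
W = 114982.73 N

114982.73


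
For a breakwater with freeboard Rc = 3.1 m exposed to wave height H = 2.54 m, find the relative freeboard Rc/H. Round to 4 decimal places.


Relative freeboard = Rc / H
= 3.1 / 2.54
= 1.2205

1.2205


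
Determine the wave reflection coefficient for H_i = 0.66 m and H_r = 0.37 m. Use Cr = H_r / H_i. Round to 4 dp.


Cr = H_r / H_i
Cr = 0.37 / 0.66
Cr = 0.5606

0.5606


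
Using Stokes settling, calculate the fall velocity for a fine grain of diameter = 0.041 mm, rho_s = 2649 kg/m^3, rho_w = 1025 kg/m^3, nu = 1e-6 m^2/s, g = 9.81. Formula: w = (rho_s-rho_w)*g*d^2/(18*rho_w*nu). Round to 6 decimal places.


w = (rho_s - rho_w) * g * d^2 / (18 * rho_w * nu)
d = 0.041 mm = 0.000041 m
rho_s - rho_w = 2649 - 1025 = 1624
Numerator = 1624 * 9.81 * (0.000041)^2 = 0.000026780751
Denominator = 18 * 1025 * 1e-6 = 0.018450
w = 0.001452 m/s

0.001452


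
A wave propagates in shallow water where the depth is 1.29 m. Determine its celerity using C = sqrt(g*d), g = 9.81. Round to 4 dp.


Using the shallow-water approximation:
C = sqrt(g * d) = sqrt(9.81 * 1.29)
C = sqrt(12.6549)
C = 3.5574 m/s

3.5574


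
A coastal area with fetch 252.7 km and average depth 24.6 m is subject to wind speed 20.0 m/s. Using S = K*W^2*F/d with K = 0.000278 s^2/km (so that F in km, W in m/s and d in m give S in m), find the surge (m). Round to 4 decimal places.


S = K * W^2 * F / d
W^2 = 20.0^2 = 400.00
S = 0.000278 * 400.00 * 252.7 / 24.6
Numerator = 0.000278 * 400.00 * 252.7 = 28.100240
S = 28.100240 / 24.6 = 1.1423 m

1.1423


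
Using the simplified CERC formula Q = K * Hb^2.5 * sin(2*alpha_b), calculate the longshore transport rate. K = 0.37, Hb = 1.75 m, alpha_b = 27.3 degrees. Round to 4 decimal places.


Q = K * Hb^2.5 * sin(2 * alpha_b)
Hb^2.5 = 1.75^2.5 = 4.051307
sin(2 * 27.3) = sin(54.6) = 0.815128
Q = 0.37 * 4.051307 * 0.815128
Q = 1.2219 m^3/s

1.2219


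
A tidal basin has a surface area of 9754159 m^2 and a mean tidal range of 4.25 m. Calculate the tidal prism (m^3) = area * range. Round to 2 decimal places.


Tidal prism = Area * Tidal range
P = 9754159 * 4.25
P = 41455175.75 m^3

41455175.75


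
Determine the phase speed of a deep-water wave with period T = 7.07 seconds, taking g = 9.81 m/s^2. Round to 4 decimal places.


We use the deep-water celerity formula:
C = g * T / (2 * pi)
C = 9.81 * 7.07 / (2 * 3.14159...)
C = 69.356700 / 6.283185
C = 11.0385 m/s

11.0385


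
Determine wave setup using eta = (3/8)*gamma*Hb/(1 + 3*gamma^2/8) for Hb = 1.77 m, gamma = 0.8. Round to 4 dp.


eta = (3/8) * gamma * Hb / (1 + 3*gamma^2/8)
Numerator = (3/8) * 0.8 * 1.77 = 0.531000
Denominator = 1 + 3*0.8^2/8 = 1 + 0.240000 = 1.240000
eta = 0.531000 / 1.240000
eta = 0.4282 m

0.4282


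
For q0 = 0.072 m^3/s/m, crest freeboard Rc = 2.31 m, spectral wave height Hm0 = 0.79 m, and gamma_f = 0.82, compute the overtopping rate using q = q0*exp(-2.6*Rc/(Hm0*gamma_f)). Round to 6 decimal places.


q = q0 * exp(-2.6 * Rc / (Hm0 * gamma_f))
Exponent = -2.6 * 2.31 / (0.79 * 0.82)
= -2.6 * 2.31 / 0.6478
= -9.271380
exp(-9.271380) = 0.000094
q = 0.072 * 0.000094
q = 0.000007 m^3/s/m

0.000007


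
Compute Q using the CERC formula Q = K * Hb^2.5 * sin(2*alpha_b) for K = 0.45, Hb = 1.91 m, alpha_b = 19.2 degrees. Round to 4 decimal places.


Q = K * Hb^2.5 * sin(2 * alpha_b)
Hb^2.5 = 1.91^2.5 = 5.041775
sin(2 * 19.2) = sin(38.4) = 0.621148
Q = 0.45 * 5.041775 * 0.621148
Q = 1.4093 m^3/s

1.4093


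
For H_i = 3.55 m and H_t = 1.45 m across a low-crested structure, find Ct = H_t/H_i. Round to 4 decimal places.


Ct = H_t / H_i
Ct = 1.45 / 3.55
Ct = 0.4085

0.4085


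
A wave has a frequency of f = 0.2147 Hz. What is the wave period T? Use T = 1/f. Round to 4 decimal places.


T = 1 / f
T = 1 / 0.2147
T = 4.6577 s

4.6577


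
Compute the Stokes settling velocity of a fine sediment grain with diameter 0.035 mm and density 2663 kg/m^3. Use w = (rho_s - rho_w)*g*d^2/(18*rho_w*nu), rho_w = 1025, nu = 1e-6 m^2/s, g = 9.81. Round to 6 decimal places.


w = (rho_s - rho_w) * g * d^2 / (18 * rho_w * nu)
d = 0.035 mm = 0.000035 m
rho_s - rho_w = 2663 - 1025 = 1638
Numerator = 1638 * 9.81 * (0.000035)^2 = 0.000019684256
Denominator = 18 * 1025 * 1e-6 = 0.018450
w = 0.001067 m/s

0.001067


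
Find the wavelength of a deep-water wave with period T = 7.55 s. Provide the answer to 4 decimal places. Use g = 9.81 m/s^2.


L0 = g * T^2 / (2 * pi)
L0 = 9.81 * 7.55^2 / (2 * pi)
L0 = 9.81 * 57.0025 / 6.28319
L0 = 559.1945 / 6.28319
L0 = 88.9986 m

88.9986


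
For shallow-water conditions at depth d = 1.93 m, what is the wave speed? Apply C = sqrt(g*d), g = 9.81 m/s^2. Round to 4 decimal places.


Using the shallow-water approximation:
C = sqrt(g * d) = sqrt(9.81 * 1.93)
C = sqrt(18.9333)
C = 4.3512 m/s

4.3512


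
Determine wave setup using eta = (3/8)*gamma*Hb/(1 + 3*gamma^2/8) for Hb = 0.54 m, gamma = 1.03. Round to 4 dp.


eta = (3/8) * gamma * Hb / (1 + 3*gamma^2/8)
Numerator = (3/8) * 1.03 * 0.54 = 0.208575
Denominator = 1 + 3*1.03^2/8 = 1 + 0.397838 = 1.397838
eta = 0.208575 / 1.397838
eta = 0.1492 m

0.1492


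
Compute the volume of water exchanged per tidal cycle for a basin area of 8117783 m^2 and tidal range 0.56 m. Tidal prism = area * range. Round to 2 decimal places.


Tidal prism = Area * Tidal range
P = 8117783 * 0.56
P = 4545958.48 m^3

4545958.48


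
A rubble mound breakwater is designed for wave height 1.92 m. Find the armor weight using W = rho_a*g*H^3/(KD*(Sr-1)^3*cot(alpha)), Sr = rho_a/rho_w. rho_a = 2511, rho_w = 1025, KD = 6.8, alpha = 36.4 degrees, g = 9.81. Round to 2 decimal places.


Sr = rho_a / rho_w = 2511 / 1025 = 2.449756
(Sr - 1) = 1.449756
(Sr - 1)^3 = 3.047087
cot(36.4) = 1 / tan(36.4) = 1 / 0.737264 = 1.356367
Numerator = 2511 * 9.81 * 1.92^3 = 174348.9781
Denominator = 6.8 * 3.047087 * 1.356367 = 28.104183
W = 174348.9781 / 28.104183
W = 6203.67 N

6203.67


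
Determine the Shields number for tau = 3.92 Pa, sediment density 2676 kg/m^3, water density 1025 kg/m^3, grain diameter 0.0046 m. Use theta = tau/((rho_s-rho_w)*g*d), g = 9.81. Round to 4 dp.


theta = tau / ((rho_s - rho_w) * g * d)
rho_s - rho_w = 2676 - 1025 = 1651
Denominator = 1651 * 9.81 * 0.0046 = 74.503026
theta = 3.92 / 74.503026
theta = 0.0526

0.0526


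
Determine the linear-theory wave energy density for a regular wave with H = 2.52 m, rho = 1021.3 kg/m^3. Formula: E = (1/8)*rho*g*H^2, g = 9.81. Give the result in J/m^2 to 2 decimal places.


E = (1/8) * rho * g * H^2
E = (1/8) * 1021.3 * 9.81 * 2.52^2
E = 0.125 * 1021.3 * 9.81 * 6.3504
E = 7953.04 J/m^2

7953.04


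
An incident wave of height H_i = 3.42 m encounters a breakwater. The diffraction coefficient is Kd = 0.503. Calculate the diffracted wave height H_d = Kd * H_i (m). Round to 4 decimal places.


H_d = Kd * H_i
H_d = 0.503 * 3.42
H_d = 1.7203 m

1.7203


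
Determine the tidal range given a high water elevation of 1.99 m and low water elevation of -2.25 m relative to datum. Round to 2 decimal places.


Tidal range = High water - Low water
Tidal range = 1.99 - (-2.25)
Tidal range = 4.24 m

4.24


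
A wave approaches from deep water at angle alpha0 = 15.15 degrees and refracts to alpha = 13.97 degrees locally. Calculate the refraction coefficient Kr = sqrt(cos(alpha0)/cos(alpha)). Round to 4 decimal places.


Kr = sqrt(cos(alpha0) / cos(alpha))
cos(15.15) = 0.965245
cos(13.97) = 0.970422
Kr = sqrt(0.965245 / 0.970422)
Kr = sqrt(0.994665)
Kr = 0.9973

0.9973


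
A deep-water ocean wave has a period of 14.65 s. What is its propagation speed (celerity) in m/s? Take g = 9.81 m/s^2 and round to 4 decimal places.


We use the deep-water celerity formula:
C = g * T / (2 * pi)
C = 9.81 * 14.65 / (2 * 3.14159...)
C = 143.716500 / 6.283185
C = 22.8732 m/s

22.8732


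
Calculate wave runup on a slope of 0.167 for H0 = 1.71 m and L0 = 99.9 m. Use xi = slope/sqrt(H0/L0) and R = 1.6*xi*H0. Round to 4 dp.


xi = slope / sqrt(H0/L0)
H0/L0 = 1.71/99.9 = 0.017117
sqrt(0.017117) = 0.130832
xi = 0.167 / 0.130832 = 1.276442
R = 1.6 * xi * H0 = 1.6 * 1.276442 * 1.71
R = 3.4923 m

3.4923


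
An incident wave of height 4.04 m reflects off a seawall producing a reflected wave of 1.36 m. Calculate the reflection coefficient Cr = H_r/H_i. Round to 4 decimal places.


Cr = H_r / H_i
Cr = 1.36 / 4.04
Cr = 0.3366

0.3366


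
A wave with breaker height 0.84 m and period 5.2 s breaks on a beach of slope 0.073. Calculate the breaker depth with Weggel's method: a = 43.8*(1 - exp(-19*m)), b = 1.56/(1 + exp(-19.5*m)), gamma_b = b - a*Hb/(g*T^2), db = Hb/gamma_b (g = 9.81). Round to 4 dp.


a = 43.8 * (1 - exp(-19 * m))
exp(-19 * 0.073) = exp(-1.3870) = 0.249824
a = 43.8 * (1 - 0.249824) = 32.857724
b = 1.56 / (1 + exp(-19.5 * m))
exp(-19.5 * 0.073) = exp(-1.4235) = 0.240869
b = 1.56 / (1 + 0.240869) = 1.257183
Hb / (g * T^2) = 0.84 / (9.81 * 5.2^2) = 0.84 / 265.2624 = 0.00316668
gamma_b = b - a * Hb/(g*T^2) = 1.257183 - 32.857724 * 0.00316668 = 1.153133
db = Hb / gamma_b = 0.84 / 1.153133
db = 0.7285 m

0.7285


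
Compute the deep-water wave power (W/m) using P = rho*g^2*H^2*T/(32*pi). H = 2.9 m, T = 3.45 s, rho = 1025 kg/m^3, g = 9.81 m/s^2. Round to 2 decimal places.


P = rho * g^2 * H^2 * T / (32 * pi)
P = 1025 * 9.81^2 * 2.9^2 * 3.45 / (32 * pi)
P = 1025 * 96.2361 * 8.4100 * 3.45 / 100.53096
P = 28469.32 W/m

28469.32


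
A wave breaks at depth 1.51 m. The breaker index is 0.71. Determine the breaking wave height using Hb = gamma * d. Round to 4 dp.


Hb = gamma * d
Hb = 0.71 * 1.51
Hb = 1.0721 m

1.0721


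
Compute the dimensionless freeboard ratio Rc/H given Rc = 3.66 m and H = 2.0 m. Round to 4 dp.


Relative freeboard = Rc / H
= 3.66 / 2.0
= 1.8300

1.8300


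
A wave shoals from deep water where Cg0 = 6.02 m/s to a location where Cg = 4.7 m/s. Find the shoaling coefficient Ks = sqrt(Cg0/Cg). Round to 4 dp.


Ks = sqrt(Cg0 / Cg)
Ks = sqrt(6.02 / 4.7)
Ks = sqrt(1.2809)
Ks = 1.1317

1.1317


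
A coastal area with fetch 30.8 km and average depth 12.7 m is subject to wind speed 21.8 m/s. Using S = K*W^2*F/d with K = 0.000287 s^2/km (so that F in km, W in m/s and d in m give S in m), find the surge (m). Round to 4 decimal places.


S = K * W^2 * F / d
W^2 = 21.8^2 = 475.24
S = 0.000287 * 475.24 * 30.8 / 12.7
Numerator = 0.000287 * 475.24 * 30.8 = 4.200932
S = 4.200932 / 12.7 = 0.3308 m

0.3308


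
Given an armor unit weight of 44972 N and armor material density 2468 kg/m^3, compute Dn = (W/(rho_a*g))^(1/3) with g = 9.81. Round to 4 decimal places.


V = W / (rho_a * g)
V = 44972 / (2468 * 9.81)
V = 44972 / 24211.08
V = 1.857497 m^3
Dn = V^(1/3) = 1.857497^(1/3)
Dn = 1.2293 m

1.2293


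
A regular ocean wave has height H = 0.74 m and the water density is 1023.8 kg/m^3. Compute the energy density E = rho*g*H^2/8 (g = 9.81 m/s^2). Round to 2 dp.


E = (1/8) * rho * g * H^2
E = (1/8) * 1023.8 * 9.81 * 0.74^2
E = 0.125 * 1023.8 * 9.81 * 0.5476
E = 687.48 J/m^2

687.48


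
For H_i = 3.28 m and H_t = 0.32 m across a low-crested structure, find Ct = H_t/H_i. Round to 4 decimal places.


Ct = H_t / H_i
Ct = 0.32 / 3.28
Ct = 0.0976

0.0976


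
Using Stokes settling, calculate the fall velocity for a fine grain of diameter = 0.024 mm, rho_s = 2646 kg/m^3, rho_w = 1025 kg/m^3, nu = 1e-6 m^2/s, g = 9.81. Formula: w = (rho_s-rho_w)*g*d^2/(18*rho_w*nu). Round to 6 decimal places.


w = (rho_s - rho_w) * g * d^2 / (18 * rho_w * nu)
d = 0.024 mm = 0.000024 m
rho_s - rho_w = 2646 - 1025 = 1621
Numerator = 1621 * 9.81 * (0.000024)^2 = 0.000009159558
Denominator = 18 * 1025 * 1e-6 = 0.018450
w = 0.000496 m/s

0.000496


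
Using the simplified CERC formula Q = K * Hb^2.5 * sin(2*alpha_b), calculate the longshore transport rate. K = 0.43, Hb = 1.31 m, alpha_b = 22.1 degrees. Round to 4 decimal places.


Q = K * Hb^2.5 * sin(2 * alpha_b)
Hb^2.5 = 1.31^2.5 = 1.964166
sin(2 * 22.1) = sin(44.2) = 0.697165
Q = 0.43 * 1.964166 * 0.697165
Q = 0.5888 m^3/s

0.5888


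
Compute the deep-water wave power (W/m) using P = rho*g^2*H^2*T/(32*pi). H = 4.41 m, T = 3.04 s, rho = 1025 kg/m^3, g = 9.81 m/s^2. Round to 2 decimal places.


P = rho * g^2 * H^2 * T / (32 * pi)
P = 1025 * 9.81^2 * 4.41^2 * 3.04 / (32 * pi)
P = 1025 * 96.2361 * 19.4481 * 3.04 / 100.53096
P = 58011.33 W/m

58011.33


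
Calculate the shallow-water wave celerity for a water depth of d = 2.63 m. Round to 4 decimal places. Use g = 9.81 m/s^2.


Using the shallow-water approximation:
C = sqrt(g * d) = sqrt(9.81 * 2.63)
C = sqrt(25.8003)
C = 5.0794 m/s

5.0794


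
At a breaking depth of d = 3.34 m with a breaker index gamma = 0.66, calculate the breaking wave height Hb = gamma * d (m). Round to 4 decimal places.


Hb = gamma * d
Hb = 0.66 * 3.34
Hb = 2.2044 m

2.2044


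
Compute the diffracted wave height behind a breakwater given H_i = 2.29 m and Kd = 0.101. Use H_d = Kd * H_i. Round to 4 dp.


H_d = Kd * H_i
H_d = 0.101 * 2.29
H_d = 0.2313 m

0.2313


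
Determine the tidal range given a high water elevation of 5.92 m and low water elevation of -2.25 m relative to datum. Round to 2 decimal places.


Tidal range = High water - Low water
Tidal range = 5.92 - (-2.25)
Tidal range = 8.17 m

8.17


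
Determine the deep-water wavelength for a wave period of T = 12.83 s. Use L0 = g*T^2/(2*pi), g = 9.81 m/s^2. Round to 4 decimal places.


L0 = g * T^2 / (2 * pi)
L0 = 9.81 * 12.83^2 / (2 * pi)
L0 = 9.81 * 164.6089 / 6.28319
L0 = 1614.8133 / 6.28319
L0 = 257.0055 m

257.0055


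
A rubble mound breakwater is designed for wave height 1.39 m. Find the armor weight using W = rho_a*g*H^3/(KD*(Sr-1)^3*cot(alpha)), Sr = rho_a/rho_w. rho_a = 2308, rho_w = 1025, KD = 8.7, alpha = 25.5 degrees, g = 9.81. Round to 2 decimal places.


Sr = rho_a / rho_w = 2308 / 1025 = 2.251707
(Sr - 1) = 1.251707
(Sr - 1)^3 = 1.961139
cot(25.5) = 1 / tan(25.5) = 1 / 0.476976 = 2.096544
Numerator = 2308 * 9.81 * 1.39^3 = 60806.3889
Denominator = 8.7 * 1.961139 * 2.096544 = 35.771036
W = 60806.3889 / 35.771036
W = 1699.88 N

1699.88


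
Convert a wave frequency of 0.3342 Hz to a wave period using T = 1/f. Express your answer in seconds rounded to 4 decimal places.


T = 1 / f
T = 1 / 0.3342
T = 2.9922 s

2.9922


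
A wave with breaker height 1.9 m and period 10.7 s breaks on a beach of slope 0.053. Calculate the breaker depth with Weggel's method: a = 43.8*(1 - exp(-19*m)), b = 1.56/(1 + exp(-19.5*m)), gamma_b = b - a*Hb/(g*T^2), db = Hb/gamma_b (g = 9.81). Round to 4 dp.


a = 43.8 * (1 - exp(-19 * m))
exp(-19 * 0.053) = exp(-1.0070) = 0.365313
a = 43.8 * (1 - 0.365313) = 27.799278
b = 1.56 / (1 + exp(-19.5 * m))
exp(-19.5 * 0.053) = exp(-1.0335) = 0.355760
b = 1.56 / (1 + 0.355760) = 1.150646
Hb / (g * T^2) = 1.9 / (9.81 * 10.7^2) = 1.9 / 1123.1469 = 0.00169168
gamma_b = b - a * Hb/(g*T^2) = 1.150646 - 27.799278 * 0.00169168 = 1.103619
db = Hb / gamma_b = 1.9 / 1.103619
db = 1.7216 m

1.7216


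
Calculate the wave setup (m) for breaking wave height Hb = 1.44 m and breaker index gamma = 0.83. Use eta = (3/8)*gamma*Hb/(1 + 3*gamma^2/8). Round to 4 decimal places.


eta = (3/8) * gamma * Hb / (1 + 3*gamma^2/8)
Numerator = (3/8) * 0.83 * 1.44 = 0.448200
Denominator = 1 + 3*0.83^2/8 = 1 + 0.258338 = 1.258338
eta = 0.448200 / 1.258338
eta = 0.3562 m

0.3562


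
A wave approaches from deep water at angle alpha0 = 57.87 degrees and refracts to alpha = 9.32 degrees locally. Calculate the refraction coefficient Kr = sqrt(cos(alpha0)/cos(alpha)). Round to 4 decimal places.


Kr = sqrt(cos(alpha0) / cos(alpha))
cos(57.87) = 0.531842
cos(9.32) = 0.986799
Kr = sqrt(0.531842 / 0.986799)
Kr = sqrt(0.538957)
Kr = 0.7341

0.7341


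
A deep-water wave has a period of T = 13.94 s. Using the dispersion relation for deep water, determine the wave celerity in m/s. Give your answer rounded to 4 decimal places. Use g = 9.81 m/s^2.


We use the deep-water celerity formula:
C = g * T / (2 * pi)
C = 9.81 * 13.94 / (2 * 3.14159...)
C = 136.751400 / 6.283185
C = 21.7647 m/s

21.7647


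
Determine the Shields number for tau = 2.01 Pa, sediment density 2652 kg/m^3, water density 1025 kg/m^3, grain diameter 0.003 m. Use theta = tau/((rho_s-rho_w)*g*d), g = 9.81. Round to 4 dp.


theta = tau / ((rho_s - rho_w) * g * d)
rho_s - rho_w = 2652 - 1025 = 1627
Denominator = 1627 * 9.81 * 0.003 = 47.882610
theta = 2.01 / 47.882610
theta = 0.0420

0.0420


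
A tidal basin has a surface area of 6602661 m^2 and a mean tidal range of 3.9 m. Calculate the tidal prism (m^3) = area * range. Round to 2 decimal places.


Tidal prism = Area * Tidal range
P = 6602661 * 3.9
P = 25750377.90 m^3

25750377.90


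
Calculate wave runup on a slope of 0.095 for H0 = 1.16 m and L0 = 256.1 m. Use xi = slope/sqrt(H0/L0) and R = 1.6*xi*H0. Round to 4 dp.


xi = slope / sqrt(H0/L0)
H0/L0 = 1.16/256.1 = 0.004529
sqrt(0.004529) = 0.067301
xi = 0.095 / 0.067301 = 1.411560
R = 1.6 * xi * H0 = 1.6 * 1.411560 * 1.16
R = 2.6199 m

2.6199


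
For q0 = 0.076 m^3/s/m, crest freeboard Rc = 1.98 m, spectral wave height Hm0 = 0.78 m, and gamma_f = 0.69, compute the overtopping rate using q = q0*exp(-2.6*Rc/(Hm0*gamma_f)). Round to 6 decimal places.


q = q0 * exp(-2.6 * Rc / (Hm0 * gamma_f))
Exponent = -2.6 * 1.98 / (0.78 * 0.69)
= -2.6 * 1.98 / 0.5382
= -9.565217
exp(-9.565217) = 0.000070
q = 0.076 * 0.000070
q = 0.000005 m^3/s/m

0.000005


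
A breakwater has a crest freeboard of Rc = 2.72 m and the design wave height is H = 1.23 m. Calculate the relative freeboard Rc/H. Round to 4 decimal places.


Relative freeboard = Rc / H
= 2.72 / 1.23
= 2.2114

2.2114


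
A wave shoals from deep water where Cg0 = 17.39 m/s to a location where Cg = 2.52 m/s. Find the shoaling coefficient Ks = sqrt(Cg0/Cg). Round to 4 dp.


Ks = sqrt(Cg0 / Cg)
Ks = sqrt(17.39 / 2.52)
Ks = sqrt(6.9008)
Ks = 2.6269

2.6269


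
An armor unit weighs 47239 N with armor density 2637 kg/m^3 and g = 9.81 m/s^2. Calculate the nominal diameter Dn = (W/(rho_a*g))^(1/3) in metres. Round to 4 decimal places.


V = W / (rho_a * g)
V = 47239 / (2637 * 9.81)
V = 47239 / 25868.97
V = 1.826087 m^3
Dn = V^(1/3) = 1.826087^(1/3)
Dn = 1.2223 m

1.2223


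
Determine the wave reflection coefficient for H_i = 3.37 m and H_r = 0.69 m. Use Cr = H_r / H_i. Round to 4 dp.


Cr = H_r / H_i
Cr = 0.69 / 3.37
Cr = 0.2047

0.2047


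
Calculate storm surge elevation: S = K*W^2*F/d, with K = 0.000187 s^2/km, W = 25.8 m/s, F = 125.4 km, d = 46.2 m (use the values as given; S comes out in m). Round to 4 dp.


S = K * W^2 * F / d
W^2 = 25.8^2 = 665.64
S = 0.000187 * 665.64 * 125.4 / 46.2
Numerator = 0.000187 * 665.64 * 125.4 = 15.609125
S = 15.609125 / 46.2 = 0.3379 m

0.3379


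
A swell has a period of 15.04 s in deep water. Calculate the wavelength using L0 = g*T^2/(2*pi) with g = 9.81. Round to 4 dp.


L0 = g * T^2 / (2 * pi)
L0 = 9.81 * 15.04^2 / (2 * pi)
L0 = 9.81 * 226.2016 / 6.28319
L0 = 2219.0377 / 6.28319
L0 = 353.1708 m

353.1708


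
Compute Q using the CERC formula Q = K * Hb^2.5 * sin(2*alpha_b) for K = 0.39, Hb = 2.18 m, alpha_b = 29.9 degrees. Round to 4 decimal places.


Q = K * Hb^2.5 * sin(2 * alpha_b)
Hb^2.5 = 2.18^2.5 = 7.016835
sin(2 * 29.9) = sin(59.8) = 0.864275
Q = 0.39 * 7.016835 * 0.864275
Q = 2.3651 m^3/s

2.3651


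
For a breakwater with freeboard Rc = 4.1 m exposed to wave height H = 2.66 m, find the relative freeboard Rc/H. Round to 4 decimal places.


Relative freeboard = Rc / H
= 4.1 / 2.66
= 1.5414

1.5414
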